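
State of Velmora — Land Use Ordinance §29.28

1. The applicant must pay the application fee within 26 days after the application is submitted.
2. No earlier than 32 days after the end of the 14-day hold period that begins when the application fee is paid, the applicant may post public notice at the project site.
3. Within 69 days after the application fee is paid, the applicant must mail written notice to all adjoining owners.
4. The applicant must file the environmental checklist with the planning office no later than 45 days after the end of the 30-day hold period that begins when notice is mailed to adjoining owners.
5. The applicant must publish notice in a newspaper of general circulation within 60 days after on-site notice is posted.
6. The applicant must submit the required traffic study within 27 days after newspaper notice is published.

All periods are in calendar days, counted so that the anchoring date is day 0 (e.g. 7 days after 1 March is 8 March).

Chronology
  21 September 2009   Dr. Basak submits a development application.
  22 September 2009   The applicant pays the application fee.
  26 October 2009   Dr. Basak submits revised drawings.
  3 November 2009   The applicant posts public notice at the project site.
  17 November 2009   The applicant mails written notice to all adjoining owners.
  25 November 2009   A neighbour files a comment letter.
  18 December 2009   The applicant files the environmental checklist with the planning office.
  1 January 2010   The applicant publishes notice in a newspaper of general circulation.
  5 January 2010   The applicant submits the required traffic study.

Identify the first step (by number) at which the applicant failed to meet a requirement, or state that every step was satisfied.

Step 1: 26 days after 21 September 2009 (when the application is submitted) is 17 October 2009; done 22 September 2009 — timely.
Step 2: the earliest permitted date is 32 days after 6 October 2009 (end of the 14-day hold period, which began when the application fee is paid on 22 September 2009), i.e. 7 November 2009; 3 November 2009 is 4 days before the earliest permitted date.

Step 2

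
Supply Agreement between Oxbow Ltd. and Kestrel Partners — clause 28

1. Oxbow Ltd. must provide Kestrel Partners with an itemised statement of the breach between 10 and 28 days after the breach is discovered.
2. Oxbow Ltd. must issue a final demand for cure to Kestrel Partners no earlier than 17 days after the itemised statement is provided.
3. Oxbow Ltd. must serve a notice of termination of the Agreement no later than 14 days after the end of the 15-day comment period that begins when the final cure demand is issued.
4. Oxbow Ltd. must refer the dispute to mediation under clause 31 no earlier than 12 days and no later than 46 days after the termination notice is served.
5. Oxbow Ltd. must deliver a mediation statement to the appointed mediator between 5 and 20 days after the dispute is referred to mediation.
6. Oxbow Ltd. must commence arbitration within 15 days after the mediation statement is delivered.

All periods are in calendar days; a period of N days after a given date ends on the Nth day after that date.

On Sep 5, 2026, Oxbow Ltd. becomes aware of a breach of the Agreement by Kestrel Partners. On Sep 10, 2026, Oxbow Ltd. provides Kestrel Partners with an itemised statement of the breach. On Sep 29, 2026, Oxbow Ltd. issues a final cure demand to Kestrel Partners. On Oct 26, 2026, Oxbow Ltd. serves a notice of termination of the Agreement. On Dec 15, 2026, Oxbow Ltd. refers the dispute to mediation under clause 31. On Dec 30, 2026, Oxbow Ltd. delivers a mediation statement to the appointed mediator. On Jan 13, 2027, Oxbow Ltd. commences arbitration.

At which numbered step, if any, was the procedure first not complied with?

Step 1

Step 1 — 10 and 28 days from Sep 5, 2026 (when the breach is discovered) are Sep 15, 2026 and Oct 3, 2026 respectively; Sep 10, 2026 is 5 days too early.
No need to go further; step 1 was not satisfied.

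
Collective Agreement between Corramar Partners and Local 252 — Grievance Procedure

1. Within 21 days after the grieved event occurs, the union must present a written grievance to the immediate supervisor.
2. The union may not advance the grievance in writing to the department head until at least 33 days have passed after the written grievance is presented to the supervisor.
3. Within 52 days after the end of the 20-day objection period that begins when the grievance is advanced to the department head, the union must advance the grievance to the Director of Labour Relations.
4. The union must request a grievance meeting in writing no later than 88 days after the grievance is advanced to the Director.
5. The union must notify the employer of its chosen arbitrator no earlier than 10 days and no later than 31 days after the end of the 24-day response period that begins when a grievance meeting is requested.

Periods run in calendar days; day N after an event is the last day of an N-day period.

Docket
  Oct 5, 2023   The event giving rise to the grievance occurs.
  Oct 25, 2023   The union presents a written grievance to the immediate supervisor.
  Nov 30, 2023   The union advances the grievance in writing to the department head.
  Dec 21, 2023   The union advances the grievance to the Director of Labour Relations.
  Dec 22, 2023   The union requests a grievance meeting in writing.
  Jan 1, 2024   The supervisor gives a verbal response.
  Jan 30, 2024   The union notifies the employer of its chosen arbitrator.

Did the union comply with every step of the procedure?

Yes

Step 1: 21 days after Oct 5, 2023 (when the grieved event occurs) is Oct 26, 2023; done Oct 25, 2023 — timely.
Step 2: the earliest permitted date is 33 days after Oct 25, 2023 (when the written grievance is presented to the supervisor), i.e. Nov 27, 2023; Nov 30, 2023 is on or after that date.
Step 3: 52 days after Dec 20, 2023 (end of the 20-day objection period, which began when the grievance is advanced to the department head on Nov 30, 2023) is Feb 10, 2024; completed Dec 21, 2023, before the deadline.
Step 4: 88 days after Dec 21, 2023 (when the grievance is advanced to the Director) is Mar 18, 2024; Dec 22, 2023 is within that limit.
Step 5: the window is 10–31 days after Jan 15, 2024 (end of the 24-day response period, which began when a grievance meeting is requested on Dec 22, 2023), so Jan 25, 2024 through Feb 15, 2024; Jan 30, 2024 falls inside that range.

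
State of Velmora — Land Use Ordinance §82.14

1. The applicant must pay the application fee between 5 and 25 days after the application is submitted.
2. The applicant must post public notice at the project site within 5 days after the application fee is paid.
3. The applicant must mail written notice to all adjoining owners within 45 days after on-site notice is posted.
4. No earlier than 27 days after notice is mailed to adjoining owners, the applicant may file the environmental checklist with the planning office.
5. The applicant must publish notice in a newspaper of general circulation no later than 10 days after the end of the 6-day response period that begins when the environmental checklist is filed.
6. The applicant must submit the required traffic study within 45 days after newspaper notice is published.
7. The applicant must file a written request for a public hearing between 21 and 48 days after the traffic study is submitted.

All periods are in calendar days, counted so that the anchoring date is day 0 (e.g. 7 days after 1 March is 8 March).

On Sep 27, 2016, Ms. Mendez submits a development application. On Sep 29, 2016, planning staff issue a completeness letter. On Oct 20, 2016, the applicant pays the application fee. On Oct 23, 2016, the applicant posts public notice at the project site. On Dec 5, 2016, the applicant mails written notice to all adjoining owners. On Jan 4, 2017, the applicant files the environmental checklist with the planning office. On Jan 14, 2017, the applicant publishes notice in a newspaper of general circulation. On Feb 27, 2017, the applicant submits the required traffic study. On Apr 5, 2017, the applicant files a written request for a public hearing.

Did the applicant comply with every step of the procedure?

Yes

Step 1 — 5 and 25 days from Sep 27, 2016 (when the application is submitted) are Oct 2, 2016 and Oct 22, 2016 respectively; Oct 20, 2016 falls inside that range.
Step 2 — counting 5 days from Oct 20, 2016 (when the application fee is paid) gives a deadline of Oct 25, 2016; completed Oct 23, 2016, before the deadline.
Step 3 — counting 45 days from Oct 23, 2016 (when on-site notice is posted) gives a deadline of Dec 7, 2016; done Dec 5, 2016 — timely.
Step 4 — must wait 27 days from Dec 5, 2016 (when notice is mailed to adjoining owners), so not before Jan 1, 2017; done Jan 4, 2017 — permitted.
Step 5 — counting 10 days from Jan 10, 2017 (end of the 6-day response period, which began when the environmental checklist is filed on Jan 4, 2017) gives a deadline of Jan 20, 2017; Jan 14, 2017 is within that limit.
Step 6 — counting 45 days from Jan 14, 2017 (when newspaper notice is published) gives a deadline of Feb 28, 2017; Feb 27, 2017 is within that limit.
Step 7 — 21 and 48 days from Feb 27, 2017 (when the traffic study is submitted) are Mar 20, 2017 and Apr 16, 2017 respectively; done Apr 5, 2017 — within the window.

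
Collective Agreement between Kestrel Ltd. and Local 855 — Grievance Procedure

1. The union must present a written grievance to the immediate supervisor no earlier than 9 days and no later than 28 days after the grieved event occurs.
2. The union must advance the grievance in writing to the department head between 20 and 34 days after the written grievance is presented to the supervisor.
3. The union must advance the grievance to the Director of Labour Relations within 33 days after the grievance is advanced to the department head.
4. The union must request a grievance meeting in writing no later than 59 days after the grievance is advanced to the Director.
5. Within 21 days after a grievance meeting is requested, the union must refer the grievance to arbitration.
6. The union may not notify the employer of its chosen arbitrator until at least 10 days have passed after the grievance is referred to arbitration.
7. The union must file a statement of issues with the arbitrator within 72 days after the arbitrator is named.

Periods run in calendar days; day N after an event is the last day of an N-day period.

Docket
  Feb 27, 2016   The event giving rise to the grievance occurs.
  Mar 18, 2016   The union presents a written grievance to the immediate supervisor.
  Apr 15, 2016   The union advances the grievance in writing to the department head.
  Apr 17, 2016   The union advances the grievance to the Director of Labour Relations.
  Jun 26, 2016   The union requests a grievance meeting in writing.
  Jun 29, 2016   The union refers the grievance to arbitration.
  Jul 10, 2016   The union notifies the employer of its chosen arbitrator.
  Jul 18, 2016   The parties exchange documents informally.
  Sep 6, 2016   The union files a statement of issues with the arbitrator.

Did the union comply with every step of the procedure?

No

(1) the permitted window runs from Feb 27, 2016 + 9 = Mar 7, 2016 to Feb 27, 2016 + 28 = Mar 26, 2016; done Mar 18, 2016 — within the window.
(2) the permitted window runs from Mar 18, 2016 + 20 = Apr 7, 2016 to Mar 18, 2016 + 34 = Apr 21, 2016; done Apr 15, 2016 — within the window.
(3) due by Apr 15, 2016 + 33 days = May 18, 2016; done Apr 17, 2016 — timely.
(4) due by Apr 17, 2016 + 59 days = Jun 15, 2016; not done until Jun 26, 2016, 11 days after the deadline.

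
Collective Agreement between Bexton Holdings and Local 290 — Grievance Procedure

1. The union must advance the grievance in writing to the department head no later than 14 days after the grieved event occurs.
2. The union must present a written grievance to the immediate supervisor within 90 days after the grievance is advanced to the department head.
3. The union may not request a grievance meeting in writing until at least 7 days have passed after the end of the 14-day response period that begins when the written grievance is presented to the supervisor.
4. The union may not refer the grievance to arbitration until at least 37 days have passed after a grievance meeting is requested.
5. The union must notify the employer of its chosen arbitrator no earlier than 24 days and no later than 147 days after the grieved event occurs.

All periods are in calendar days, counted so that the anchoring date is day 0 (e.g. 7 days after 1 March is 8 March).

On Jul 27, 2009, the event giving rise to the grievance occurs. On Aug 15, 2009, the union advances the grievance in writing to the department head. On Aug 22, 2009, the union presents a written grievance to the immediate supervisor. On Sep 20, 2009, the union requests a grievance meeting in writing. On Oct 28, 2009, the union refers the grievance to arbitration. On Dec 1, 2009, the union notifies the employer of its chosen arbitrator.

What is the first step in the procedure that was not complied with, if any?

Step 1

Step 1 — counting 14 days from Jul 27, 2009 (when the grieved event occurs) gives a deadline of Aug 10, 2009; done Aug 15, 2009 — 5 days late.
The analysis stops there.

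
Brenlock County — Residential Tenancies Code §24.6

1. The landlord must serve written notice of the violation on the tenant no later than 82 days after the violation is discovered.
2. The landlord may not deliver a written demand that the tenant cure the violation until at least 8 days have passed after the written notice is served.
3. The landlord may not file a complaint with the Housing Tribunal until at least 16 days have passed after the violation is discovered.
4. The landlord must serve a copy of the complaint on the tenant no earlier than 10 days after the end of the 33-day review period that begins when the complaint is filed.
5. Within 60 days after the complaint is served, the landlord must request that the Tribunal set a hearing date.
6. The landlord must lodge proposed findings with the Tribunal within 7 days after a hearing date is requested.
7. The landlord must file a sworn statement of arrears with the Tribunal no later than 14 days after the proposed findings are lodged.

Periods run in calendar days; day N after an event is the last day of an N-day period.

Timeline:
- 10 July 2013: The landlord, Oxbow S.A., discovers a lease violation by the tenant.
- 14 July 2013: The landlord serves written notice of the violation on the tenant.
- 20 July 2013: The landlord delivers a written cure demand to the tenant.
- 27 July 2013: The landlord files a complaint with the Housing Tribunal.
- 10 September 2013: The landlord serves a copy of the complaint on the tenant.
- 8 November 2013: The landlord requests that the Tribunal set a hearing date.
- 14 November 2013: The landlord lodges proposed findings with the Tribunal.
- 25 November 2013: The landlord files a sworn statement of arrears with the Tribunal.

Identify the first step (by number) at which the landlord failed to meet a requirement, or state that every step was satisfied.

Step 2

(1) due by 10 July 2013 + 82 days = 30 September 2013; 14 July 2013 is within that limit.
(2) permitted from 14 July 2013 + 8 days = 22 July 2013 onward; 20 July 2013 is 2 days before the earliest permitted date.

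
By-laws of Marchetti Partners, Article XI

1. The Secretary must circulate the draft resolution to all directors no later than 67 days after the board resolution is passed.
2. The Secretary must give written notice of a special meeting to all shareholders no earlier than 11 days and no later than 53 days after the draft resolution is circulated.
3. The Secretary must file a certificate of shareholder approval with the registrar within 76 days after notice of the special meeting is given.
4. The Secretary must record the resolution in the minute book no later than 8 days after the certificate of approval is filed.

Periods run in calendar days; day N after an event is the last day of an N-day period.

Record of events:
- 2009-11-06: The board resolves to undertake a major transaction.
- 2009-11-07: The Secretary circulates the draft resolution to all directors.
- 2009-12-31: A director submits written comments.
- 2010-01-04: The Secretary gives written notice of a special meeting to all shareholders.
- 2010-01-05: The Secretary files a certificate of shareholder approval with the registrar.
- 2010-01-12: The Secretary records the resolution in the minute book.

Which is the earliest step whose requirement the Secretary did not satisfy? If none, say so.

Step 2

Step 1 — counting 67 days from 2009-11-06 (when the board resolution is passed) gives a deadline of 2010-01-12; done 2009-11-07 — timely.
Step 2 — 11 and 53 days from 2009-11-07 (when the draft resolution is circulated) are 2009-11-18 and 2009-12-30 respectively; done 2010-01-04 — 5 days after the window closed.
Later steps need not be reached.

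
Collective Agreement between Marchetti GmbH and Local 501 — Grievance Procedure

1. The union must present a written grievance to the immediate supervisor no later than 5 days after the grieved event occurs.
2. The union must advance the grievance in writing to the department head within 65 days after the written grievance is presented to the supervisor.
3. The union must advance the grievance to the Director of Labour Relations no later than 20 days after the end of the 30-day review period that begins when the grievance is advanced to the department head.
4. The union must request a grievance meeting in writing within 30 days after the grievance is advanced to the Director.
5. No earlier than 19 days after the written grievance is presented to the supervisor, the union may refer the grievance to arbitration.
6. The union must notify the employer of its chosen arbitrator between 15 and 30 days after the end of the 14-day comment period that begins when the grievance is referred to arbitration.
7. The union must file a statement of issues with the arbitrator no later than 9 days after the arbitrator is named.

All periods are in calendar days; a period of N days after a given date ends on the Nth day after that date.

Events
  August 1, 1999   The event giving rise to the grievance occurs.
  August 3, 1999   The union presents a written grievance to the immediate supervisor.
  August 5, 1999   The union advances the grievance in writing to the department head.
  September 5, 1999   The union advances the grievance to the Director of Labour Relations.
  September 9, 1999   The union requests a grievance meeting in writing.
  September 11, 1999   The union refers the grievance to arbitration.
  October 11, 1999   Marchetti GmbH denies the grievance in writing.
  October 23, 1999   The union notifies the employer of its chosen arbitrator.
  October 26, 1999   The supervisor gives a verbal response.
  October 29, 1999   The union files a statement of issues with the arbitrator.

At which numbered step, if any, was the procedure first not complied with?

(1) due by August 1, 1999 + 5 days = August 6, 1999; completed August 3, 1999, before the deadline.
(2) due by August 3, 1999 + 65 days = October 7, 1999; August 5, 1999 is within that limit.
(3) due by September 4, 1999 + 20 days = September 24, 1999; September 5, 1999 is within that limit.
(4) due by September 5, 1999 + 30 days = October 5, 1999; September 9, 1999 is within that limit.
(5) permitted from August 3, 1999 + 19 days = August 22, 1999 onward; done September 11, 1999, after the minimum wait.
(6) the permitted window runs from September 25, 1999 + 15 = October 10, 1999 to September 25, 1999 + 30 = October 25, 1999; October 23, 1999 falls inside that range.
(7) due by October 23, 1999 + 9 days = November 1, 1999; done October 29, 1999 — timely.

None — every step was satisfied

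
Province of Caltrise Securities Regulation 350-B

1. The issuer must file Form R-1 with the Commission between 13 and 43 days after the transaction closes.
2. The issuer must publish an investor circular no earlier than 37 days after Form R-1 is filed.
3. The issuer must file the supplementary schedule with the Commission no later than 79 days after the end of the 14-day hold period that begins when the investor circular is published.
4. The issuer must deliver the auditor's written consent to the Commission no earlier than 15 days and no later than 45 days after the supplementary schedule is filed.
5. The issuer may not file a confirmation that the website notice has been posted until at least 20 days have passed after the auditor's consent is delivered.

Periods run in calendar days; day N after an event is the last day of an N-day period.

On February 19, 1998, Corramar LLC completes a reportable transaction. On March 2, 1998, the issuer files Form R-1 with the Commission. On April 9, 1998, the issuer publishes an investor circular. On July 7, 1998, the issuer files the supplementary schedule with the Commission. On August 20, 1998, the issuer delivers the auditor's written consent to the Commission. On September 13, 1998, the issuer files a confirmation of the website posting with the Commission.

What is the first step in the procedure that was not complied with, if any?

Step 1

Step 1 — 13 and 43 days from February 19, 1998 (when the transaction closes) are March 4, 1998 and April 3, 1998 respectively; done March 2, 1998 — 2 days before the window opened.
The procedure was therefore not followed at step 1.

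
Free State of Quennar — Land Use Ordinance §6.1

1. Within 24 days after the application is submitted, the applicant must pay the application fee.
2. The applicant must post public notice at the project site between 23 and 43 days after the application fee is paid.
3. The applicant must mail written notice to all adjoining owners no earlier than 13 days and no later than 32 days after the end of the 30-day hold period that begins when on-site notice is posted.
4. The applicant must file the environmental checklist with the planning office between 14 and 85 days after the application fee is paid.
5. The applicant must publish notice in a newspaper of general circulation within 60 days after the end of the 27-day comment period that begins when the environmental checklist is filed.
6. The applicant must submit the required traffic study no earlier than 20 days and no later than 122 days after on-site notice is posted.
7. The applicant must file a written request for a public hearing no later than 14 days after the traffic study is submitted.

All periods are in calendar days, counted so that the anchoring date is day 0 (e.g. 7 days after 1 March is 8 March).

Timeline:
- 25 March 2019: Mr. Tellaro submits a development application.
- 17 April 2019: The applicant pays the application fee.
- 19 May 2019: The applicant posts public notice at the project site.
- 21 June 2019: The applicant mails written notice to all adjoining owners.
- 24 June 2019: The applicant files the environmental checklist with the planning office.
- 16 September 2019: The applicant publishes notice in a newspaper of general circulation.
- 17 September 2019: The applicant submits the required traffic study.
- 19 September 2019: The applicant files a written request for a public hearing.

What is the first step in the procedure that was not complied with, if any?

Step 3

(1) due by 25 March 2019 + 24 days = 18 April 2019; 17 April 2019 is within that limit.
(2) the permitted window runs from 17 April 2019 + 23 = 10 May 2019 to 17 April 2019 + 43 = 30 May 2019; done 19 May 2019, which is between those dates.
(3) the permitted window runs from 18 June 2019 + 13 = 1 July 2019 to 18 June 2019 + 32 = 20 July 2019; 21 June 2019 is 10 days too early.
The analysis stops there.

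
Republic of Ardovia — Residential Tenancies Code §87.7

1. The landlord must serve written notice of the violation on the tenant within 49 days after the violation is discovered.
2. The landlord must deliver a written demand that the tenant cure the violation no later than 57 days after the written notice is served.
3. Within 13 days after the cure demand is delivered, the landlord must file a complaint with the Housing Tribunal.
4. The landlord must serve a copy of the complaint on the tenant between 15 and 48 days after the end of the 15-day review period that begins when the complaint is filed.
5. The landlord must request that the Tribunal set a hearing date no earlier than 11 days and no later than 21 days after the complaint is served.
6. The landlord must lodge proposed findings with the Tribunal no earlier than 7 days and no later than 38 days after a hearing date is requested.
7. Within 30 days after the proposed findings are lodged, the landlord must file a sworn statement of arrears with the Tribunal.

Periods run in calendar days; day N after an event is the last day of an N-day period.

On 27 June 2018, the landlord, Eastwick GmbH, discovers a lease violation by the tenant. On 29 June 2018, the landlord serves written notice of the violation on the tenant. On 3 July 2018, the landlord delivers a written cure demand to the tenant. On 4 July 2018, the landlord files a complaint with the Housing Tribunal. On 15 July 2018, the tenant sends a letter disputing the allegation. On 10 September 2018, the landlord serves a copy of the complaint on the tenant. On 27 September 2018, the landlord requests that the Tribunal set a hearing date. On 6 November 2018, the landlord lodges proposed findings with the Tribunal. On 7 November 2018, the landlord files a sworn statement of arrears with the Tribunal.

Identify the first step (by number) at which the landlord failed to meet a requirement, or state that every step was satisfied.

Step 1 — counting 49 days from 27 June 2018 (when the violation is discovered) gives a deadline of 15 August 2018; completed 29 June 2018, before the deadline.
Step 2 — counting 57 days from 29 June 2018 (when the written notice is served) gives a deadline of 25 August 2018; done 3 July 2018 — timely.
Step 3 — counting 13 days from 3 July 2018 (when the cure demand is delivered) gives a deadline of 16 July 2018; completed 4 July 2018, before the deadline.
Step 4 — 15 and 48 days from 19 July 2018 (end of the 15-day review period, which began when the complaint is filed on 4 July 2018) are 3 August 2018 and 5 September 2018 respectively; done 10 September 2018 — 5 days after the window closed.
That is the first point of non-compliance.

Step 4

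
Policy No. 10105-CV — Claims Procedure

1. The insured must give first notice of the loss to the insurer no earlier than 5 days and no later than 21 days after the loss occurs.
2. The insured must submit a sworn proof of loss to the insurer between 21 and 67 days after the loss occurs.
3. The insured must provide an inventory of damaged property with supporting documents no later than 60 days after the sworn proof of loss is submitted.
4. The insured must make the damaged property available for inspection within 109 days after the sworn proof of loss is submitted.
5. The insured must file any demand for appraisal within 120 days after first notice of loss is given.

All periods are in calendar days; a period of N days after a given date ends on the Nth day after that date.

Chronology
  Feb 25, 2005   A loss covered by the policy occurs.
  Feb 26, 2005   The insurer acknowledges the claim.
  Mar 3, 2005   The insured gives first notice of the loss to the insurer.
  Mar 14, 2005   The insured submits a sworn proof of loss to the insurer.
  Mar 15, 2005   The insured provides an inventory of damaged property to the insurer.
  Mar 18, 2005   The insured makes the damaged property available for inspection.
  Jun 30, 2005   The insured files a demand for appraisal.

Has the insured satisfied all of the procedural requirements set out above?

No

Step 1: the window is 5–21 days after Feb 25, 2005 (when the loss occurs), so Mar 2, 2005 through Mar 18, 2005; done Mar 3, 2005, which is between those dates.
Step 2: the window is 21–67 days after Feb 25, 2005 (when the loss occurs), so Mar 18, 2005 through May 3, 2005; done Mar 14, 2005 — 4 days before the window opened.
That is the first point of non-compliance.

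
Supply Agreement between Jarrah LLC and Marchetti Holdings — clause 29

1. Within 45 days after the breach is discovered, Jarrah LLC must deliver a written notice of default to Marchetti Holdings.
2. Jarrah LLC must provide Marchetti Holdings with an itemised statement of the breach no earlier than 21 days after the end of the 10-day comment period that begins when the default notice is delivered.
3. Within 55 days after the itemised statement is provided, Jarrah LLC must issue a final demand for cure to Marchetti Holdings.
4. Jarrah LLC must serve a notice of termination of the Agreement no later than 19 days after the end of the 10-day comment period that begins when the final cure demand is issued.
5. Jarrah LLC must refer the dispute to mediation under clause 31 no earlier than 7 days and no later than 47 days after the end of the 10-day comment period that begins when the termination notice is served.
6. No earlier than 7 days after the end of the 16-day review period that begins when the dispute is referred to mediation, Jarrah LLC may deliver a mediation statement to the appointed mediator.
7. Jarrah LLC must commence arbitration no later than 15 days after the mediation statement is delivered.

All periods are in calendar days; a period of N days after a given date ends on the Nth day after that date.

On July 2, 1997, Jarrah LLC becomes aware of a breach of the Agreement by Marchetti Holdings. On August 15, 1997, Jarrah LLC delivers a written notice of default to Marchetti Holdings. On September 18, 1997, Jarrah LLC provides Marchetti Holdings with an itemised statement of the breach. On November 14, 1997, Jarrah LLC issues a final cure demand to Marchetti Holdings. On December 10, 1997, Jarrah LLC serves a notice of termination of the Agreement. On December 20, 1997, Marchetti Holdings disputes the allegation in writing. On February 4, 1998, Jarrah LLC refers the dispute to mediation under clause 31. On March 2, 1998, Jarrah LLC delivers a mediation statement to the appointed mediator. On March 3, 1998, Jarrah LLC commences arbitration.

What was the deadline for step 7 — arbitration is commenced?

March 17, 1998

Step 7 runs from March 2, 1998, when the mediation statement is delivered. 15 days after March 2, 1998 is March 17, 1998.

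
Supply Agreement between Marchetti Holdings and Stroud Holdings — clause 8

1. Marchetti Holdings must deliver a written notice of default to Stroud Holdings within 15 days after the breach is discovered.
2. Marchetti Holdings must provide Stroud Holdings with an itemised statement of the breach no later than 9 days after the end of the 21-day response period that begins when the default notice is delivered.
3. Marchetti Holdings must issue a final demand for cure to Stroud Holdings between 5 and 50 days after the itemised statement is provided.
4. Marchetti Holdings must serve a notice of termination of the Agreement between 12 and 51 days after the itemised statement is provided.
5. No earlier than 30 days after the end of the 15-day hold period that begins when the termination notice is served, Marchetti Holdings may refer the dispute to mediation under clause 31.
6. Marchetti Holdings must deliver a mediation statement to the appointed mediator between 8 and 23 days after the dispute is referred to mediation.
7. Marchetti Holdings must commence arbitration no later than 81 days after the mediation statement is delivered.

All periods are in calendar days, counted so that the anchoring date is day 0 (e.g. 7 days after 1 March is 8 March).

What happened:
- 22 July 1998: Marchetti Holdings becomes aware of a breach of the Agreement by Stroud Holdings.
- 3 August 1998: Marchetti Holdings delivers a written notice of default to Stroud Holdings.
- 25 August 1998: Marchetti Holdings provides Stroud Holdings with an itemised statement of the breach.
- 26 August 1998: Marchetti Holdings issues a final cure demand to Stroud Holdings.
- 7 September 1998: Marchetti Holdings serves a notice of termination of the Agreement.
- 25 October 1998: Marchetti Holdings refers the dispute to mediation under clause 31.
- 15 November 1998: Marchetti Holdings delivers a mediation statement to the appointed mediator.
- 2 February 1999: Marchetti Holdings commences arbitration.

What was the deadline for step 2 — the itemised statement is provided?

The default notice is delivered on 3 August 1998; the 21-day response period therefore ends 24 August 1998, and step 2 runs from that date. 9 days after 24 August 1998 is 2 September 1998.

2 September 1998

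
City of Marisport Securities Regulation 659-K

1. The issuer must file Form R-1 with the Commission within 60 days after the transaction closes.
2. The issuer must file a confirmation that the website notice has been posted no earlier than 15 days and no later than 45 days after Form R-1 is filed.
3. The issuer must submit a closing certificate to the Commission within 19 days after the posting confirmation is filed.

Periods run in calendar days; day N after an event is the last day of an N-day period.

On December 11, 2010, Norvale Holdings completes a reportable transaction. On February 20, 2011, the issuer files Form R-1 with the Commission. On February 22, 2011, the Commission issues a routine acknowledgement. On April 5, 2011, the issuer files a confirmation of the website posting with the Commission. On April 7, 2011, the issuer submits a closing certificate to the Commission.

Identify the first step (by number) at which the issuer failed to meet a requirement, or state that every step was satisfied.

Step 1

Step 1 — counting 60 days from December 11, 2010 (when the transaction closes) gives a deadline of February 9, 2011; done February 20, 2011 — 11 days late.
Later steps need not be reached.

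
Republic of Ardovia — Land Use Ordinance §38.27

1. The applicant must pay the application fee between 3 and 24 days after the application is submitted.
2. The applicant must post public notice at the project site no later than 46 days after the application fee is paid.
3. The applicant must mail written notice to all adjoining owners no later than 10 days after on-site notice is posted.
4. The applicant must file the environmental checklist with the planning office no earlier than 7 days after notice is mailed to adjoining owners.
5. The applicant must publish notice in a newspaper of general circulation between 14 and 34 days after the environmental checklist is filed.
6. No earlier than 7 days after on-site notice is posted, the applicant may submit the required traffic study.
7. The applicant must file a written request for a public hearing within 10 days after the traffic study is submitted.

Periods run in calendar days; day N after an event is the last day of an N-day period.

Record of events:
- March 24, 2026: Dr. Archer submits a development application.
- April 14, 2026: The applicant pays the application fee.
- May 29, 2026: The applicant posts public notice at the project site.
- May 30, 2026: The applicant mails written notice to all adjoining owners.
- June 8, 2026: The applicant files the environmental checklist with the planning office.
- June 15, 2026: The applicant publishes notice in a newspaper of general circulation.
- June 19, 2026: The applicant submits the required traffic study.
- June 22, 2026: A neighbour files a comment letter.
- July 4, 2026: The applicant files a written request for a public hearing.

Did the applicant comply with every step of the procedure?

No

Step 1 — 3 and 24 days from March 24, 2026 (when the application is submitted) are March 27, 2026 and April 17, 2026 respectively; done April 14, 2026 — within the window.
Step 2 — counting 46 days from April 14, 2026 (when the application fee is paid) gives a deadline of May 30, 2026; done May 29, 2026 — timely.
Step 3 — counting 10 days from May 29, 2026 (when on-site notice is posted) gives a deadline of June 8, 2026; May 30, 2026 is within that limit.
Step 4 — must wait 7 days from May 30, 2026 (when notice is mailed to adjoining owners), so not before June 6, 2026; done June 8, 2026 — permitted.
Step 5 — 14 and 34 days from June 8, 2026 (when the environmental checklist is filed) are June 22, 2026 and July 12, 2026 respectively; done June 15, 2026 — 7 days before the window opened.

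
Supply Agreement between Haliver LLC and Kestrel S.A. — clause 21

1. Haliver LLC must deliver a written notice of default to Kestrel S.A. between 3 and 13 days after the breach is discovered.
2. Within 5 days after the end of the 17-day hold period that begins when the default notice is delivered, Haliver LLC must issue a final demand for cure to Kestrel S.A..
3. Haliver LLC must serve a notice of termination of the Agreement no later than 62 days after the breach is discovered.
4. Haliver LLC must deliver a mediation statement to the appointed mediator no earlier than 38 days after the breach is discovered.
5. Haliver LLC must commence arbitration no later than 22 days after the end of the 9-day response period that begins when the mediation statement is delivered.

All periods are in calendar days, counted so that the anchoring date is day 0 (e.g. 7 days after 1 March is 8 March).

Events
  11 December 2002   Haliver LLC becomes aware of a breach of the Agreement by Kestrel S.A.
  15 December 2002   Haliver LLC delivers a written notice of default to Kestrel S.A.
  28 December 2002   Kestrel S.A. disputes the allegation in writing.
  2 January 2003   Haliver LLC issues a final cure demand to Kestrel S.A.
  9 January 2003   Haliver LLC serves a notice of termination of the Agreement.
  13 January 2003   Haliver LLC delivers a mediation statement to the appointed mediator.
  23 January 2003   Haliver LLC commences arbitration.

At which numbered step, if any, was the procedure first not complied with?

Step 1 — 3 and 13 days from 11 December 2002 (when the breach is discovered) are 14 December 2002 and 24 December 2002 respectively; 15 December 2002 falls inside that range.
Step 2 — counting 5 days from 1 January 2003 (end of the 17-day hold period, which began when the default notice is delivered on 15 December 2002) gives a deadline of 6 January 2003; 2 January 2003 is within that limit.
Step 3 — counting 62 days from 11 December 2002 (when the breach is discovered) gives a deadline of 11 February 2003; completed 9 January 2003, before the deadline.
Step 4 — must wait 38 days from 11 December 2002 (when the breach is discovered), so not before 18 January 2003; acted on 13 January 2003, 5 days prematurely.
No need to go further; step 4 was not satisfied.

Step 4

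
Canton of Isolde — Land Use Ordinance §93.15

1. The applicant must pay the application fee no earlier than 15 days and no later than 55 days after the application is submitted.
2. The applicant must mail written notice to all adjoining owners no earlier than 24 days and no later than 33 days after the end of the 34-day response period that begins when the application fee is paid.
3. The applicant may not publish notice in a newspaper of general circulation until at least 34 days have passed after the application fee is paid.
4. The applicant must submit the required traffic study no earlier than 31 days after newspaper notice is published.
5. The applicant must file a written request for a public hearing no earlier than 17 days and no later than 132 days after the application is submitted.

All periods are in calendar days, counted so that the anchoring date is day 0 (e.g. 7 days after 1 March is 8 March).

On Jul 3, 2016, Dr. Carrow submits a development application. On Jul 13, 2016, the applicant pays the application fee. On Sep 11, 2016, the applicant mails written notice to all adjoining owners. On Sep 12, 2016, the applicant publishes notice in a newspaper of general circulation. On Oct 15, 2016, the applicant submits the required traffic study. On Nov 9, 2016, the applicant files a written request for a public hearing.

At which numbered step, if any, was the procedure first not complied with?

Step 1: the window is 15–55 days after Jul 3, 2016 (when the application is submitted), so Jul 18, 2016 through Aug 27, 2016; Jul 13, 2016 is 5 days too early.

Step 1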